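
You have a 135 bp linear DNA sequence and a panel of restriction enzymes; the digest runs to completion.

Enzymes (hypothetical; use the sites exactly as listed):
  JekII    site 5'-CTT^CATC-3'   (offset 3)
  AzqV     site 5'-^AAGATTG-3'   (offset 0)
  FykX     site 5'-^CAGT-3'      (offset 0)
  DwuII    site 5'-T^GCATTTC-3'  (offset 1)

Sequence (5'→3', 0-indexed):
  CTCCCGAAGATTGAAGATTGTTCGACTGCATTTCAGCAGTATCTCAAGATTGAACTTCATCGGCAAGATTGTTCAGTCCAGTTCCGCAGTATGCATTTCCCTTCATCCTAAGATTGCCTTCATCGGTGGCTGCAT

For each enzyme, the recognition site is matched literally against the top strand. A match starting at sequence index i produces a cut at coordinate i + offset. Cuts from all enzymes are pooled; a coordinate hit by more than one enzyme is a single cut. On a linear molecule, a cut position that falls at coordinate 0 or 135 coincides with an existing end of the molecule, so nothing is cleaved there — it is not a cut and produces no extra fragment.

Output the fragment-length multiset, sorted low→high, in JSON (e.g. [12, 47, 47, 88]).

Per-enzyme occurrences:
  JekII CTTCATC/3: at [54, 100, 117] ⇒ [57, 103, 120]
  AzqV AAGATTG/0: at [6, 13, 45, 64, 109] ⇒ [6, 13, 45, 64, 109]
  FykX CAGT/0: at [36, 73, 78, 86] ⇒ [36, 73, 78, 86]
  DwuII TGCATTTC/1: at [26, 91] ⇒ [27, 92]

Pooled cuts: [6, 13, 27, 36, 45, 57, 64, 73, 78, 86, 92, 103, 109, 120]

Fragment lengths:
  [0,6): 6 bp
  [6,13): 7 bp
  [13,27): 14 bp
  [27,36): 9 bp
  [36,45): 9 bp
  [45,57): 12 bp
  [57,64): 7 bp
  [64,73): 9 bp
  [73,78): 5 bp
  [78,86): 8 bp
  [86,92): 6 bp
  [92,103): 11 bp
  [103,109): 6 bp
  [109,120): 11 bp
  [120,135): 15 bp

[5,6,6,6,7,7,8,9,9,9,11,11,12,14,15]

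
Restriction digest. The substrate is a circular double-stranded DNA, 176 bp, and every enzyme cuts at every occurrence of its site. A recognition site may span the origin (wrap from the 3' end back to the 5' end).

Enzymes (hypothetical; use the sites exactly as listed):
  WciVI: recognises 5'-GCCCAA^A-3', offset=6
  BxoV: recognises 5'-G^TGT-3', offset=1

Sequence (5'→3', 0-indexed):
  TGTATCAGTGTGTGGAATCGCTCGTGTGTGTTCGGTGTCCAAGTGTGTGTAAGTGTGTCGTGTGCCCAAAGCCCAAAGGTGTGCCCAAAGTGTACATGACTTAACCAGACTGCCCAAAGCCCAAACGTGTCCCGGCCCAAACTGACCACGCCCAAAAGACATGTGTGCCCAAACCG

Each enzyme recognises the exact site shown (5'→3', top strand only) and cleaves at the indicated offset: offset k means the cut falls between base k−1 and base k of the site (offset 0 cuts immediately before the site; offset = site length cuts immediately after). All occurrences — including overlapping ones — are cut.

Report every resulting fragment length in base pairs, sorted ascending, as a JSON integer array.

Per-enzyme occurrences:
  WciVI GCCCAAA/6: at [63, 70, 82, 111, 118, 134, 149, 166] ⇒ [69, 76, 88, 117, 124, 140, 155, 172]
  BxoV GTGT/1: at [7, 9, 23, 25, 27, 34, 42, 44, 46, 52, 54, 59, 78, 89, 126, 162, 175] ⇒ [0, 8, 10, 24, 26, 28, 35, 43, 45, 47, 53, 55, 60, 79, 90, 127, 163]

Pooled cuts: [0, 8, 10, 24, 26, 28, 35, 43, 45, 47, 53, 55, 60, 69, 76, 79, 88, 90, 117, 124, 127, 140, 155, 163, 172]

Fragment lengths:
  0→8: 8 bp
  8→10: 2 bp
  10→24: 14 bp
  24→26: 2 bp
  26→28: 2 bp
  28→35: 7 bp
  35→43: 8 bp
  43→45: 2 bp
  45→47: 2 bp
  47→53: 6 bp
  53→55: 2 bp
  55→60: 5 bp
  60→69: 9 bp
  69→76: 7 bp
  76→79: 3 bp
  79→88: 9 bp
  88→90: 2 bp
  90→117: 27 bp
  117→124: 7 bp
  124→127: 3 bp
  127→140: 13 bp
  140→155: 15 bp
  155→163: 8 bp
  163→172: 9 bp
  172→0 (wrap): 176-172+0 = 4 bp

[2,2,2,2,2,2,2,3,3,4,5,6,7,7,7,8,8,8,9,9,9,13,14,15,27]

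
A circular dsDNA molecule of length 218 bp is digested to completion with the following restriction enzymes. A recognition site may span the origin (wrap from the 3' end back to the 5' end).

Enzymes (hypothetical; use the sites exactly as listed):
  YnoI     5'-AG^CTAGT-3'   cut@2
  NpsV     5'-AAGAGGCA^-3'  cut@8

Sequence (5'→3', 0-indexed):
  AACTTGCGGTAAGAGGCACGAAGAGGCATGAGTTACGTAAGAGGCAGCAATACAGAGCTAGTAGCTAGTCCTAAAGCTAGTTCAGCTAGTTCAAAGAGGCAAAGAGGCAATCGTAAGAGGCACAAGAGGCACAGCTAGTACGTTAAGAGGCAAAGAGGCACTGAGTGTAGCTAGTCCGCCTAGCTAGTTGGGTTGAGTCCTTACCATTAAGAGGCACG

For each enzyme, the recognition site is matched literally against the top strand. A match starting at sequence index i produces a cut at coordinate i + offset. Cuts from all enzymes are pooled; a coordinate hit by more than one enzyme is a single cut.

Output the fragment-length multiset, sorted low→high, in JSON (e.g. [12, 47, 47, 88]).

[3,7,8,8,9,9,10,10,11,12,13,13,16,18,18,20,33]

Per-enzyme occurrences:
  YnoI (AGCTAGT, off=2): starts [55, 62, 74, 83, 132, 168, 181] → cuts [57, 64, 76, 85, 134, 170, 183]
  NpsV (AAGAGGCA, off=8): starts [10, 20, 38, 93, 101, 114, 123, 144, 152, 208] → cuts [18, 28, 46, 101, 109, 122, 131, 152, 160, 216]

Pooled cuts: [18, 28, 46, 57, 64, 76, 85, 101, 109, 122, 131, 134, 152, 160, 170, 183, 216]

Fragment lengths:
  18→28: 10 bp
  28→46: 18 bp
  46→57: 11 bp
  57→64: 7 bp
  64→76: 12 bp
  76→85: 9 bp
  85→101: 16 bp
  101→109: 8 bp
  109→122: 13 bp
  122→131: 9 bp
  131→134: 3 bp
  134→152: 18 bp
  152→160: 8 bp
  160→170: 10 bp
  170→183: 13 bp
  183→216: 33 bp
  216→18 (wrap): 218-216+18 = 20 bp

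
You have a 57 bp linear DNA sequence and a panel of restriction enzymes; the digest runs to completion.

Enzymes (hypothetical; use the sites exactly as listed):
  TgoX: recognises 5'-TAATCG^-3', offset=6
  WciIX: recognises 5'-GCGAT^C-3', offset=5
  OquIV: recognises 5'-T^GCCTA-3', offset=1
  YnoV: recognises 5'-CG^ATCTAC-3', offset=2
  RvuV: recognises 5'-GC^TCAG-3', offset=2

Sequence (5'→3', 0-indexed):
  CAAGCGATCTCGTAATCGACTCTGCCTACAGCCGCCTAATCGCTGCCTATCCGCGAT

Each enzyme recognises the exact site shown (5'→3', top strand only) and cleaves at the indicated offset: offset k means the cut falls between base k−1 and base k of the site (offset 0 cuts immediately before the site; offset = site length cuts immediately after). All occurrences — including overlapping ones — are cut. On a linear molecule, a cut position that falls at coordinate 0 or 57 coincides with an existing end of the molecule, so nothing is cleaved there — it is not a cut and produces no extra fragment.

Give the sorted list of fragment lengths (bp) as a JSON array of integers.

Scan for sites:
  TgoX (TAATCG, off=6): starts [12, 36] → cuts [18, 42]
  WciIX (GCGATC, off=5): starts [3] → cuts [8]
  OquIV (TGCCTA, off=1): starts [22, 43] → cuts [23, 44]
  YnoV (CGATCTAC, off=2): no sites
  RvuV (GCTCAG, off=2): no sites

All cut coordinates (distinct, sorted): [8, 18, 23, 42, 44]

Fragment lengths:
  [0,8): 8 bp
  [8,18): 10 bp
  [18,23): 5 bp
  [23,42): 19 bp
  [42,44): 2 bp
  [44,57): 13 bp

[2,5,8,10,13,19]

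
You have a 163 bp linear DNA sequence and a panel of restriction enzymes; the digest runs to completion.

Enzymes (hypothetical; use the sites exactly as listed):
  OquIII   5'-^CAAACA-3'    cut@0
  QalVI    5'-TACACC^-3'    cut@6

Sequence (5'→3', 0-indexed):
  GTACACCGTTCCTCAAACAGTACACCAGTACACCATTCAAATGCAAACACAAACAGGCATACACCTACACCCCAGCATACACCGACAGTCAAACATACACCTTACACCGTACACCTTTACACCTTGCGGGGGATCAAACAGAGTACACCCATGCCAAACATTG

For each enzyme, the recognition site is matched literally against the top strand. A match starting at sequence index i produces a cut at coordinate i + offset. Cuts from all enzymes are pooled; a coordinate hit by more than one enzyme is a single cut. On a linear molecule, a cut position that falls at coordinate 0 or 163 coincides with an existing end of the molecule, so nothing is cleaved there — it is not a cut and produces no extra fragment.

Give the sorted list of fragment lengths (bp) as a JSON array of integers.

Per-enzyme occurrences:
  OquIII (CAAACA, off=0): starts [13, 43, 49, 89, 134, 154] → cuts [13, 43, 49, 89, 134, 154]
  QalVI (TACACC, off=6): starts [1, 20, 28, 59, 65, 77, 95, 102, 109, 117, 143] → cuts [7, 26, 34, 65, 71, 83, 101, 108, 115, 123, 149]

Pooled cuts: [7, 13, 26, 34, 43, 49, 65, 71, 83, 89, 101, 108, 115, 123, 134, 149, 154]

Fragments:
  [0,7): 7 bp
  [7,13): 6 bp
  [13,26): 13 bp
  [26,34): 8 bp
  [34,43): 9 bp
  [43,49): 6 bp
  [49,65): 16 bp
  [65,71): 6 bp
  [71,83): 12 bp
  [83,89): 6 bp
  [89,101): 12 bp
  [101,108): 7 bp
  [108,115): 7 bp
  [115,123): 8 bp
  [123,134): 11 bp
  [134,149): 15 bp
  [149,154): 5 bp
  [154,163): 9 bp

[5,6,6,6,6,7,7,7,8,8,9,9,11,12,12,13,15,16]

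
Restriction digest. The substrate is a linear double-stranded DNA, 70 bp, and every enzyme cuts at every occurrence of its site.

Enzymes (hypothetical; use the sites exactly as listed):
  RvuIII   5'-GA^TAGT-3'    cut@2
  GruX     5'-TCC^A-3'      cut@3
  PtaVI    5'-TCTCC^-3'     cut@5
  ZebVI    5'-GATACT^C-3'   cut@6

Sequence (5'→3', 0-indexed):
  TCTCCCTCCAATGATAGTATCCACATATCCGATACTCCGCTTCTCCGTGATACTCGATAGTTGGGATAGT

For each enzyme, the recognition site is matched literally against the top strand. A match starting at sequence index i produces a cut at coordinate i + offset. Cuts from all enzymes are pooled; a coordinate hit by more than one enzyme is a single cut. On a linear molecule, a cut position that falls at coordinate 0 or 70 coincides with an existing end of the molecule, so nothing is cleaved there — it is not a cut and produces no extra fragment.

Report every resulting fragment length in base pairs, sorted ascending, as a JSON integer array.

[3,4,4,5,5,8,8,9,10,14]

Scan for sites:
  RvuIII (GATAGT, off=2): starts [12, 55, 64] → cuts [14, 57, 66]
  GruX (TCCA, off=3): starts [6, 19] → cuts [9, 22]
  PtaVI (TCTCC, off=5): starts [0, 41] → cuts [5, 46]
  ZebVI (GATACTC, off=6): starts [30, 48] → cuts [36, 54]

Pooled cuts: [5, 9, 14, 22, 36, 46, 54, 57, 66]

Fragments:
  [0,5): 5 bp
  [5,9): 4 bp
  [9,14): 5 bp
  [14,22): 8 bp
  [22,36): 14 bp
  [36,46): 10 bp
  [46,54): 8 bp
  [54,57): 3 bp
  [57,66): 9 bp
  [66,70): 4 bp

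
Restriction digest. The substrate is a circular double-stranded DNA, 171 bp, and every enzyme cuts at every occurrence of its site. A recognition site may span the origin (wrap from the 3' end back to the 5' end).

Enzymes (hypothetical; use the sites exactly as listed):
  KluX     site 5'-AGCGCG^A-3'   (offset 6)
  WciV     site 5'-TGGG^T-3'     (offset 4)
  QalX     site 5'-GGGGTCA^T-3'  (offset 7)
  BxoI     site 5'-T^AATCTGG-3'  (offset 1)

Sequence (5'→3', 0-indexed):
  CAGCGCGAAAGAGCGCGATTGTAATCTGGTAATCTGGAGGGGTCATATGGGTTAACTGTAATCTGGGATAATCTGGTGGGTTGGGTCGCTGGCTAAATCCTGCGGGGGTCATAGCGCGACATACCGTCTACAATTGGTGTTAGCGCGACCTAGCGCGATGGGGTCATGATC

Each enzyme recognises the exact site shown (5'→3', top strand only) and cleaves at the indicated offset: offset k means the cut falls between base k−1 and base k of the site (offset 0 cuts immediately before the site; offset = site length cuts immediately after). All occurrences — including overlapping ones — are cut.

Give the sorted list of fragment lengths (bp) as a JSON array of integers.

Per-enzyme occurrences:
  KluX (AGCGCGA, off=6): starts [1, 11, 112, 141, 151] → cuts [7, 17, 118, 147, 157]
  WciV (TGGGT, off=4): starts [47, 76, 81] → cuts [51, 80, 85]
  QalX (GGGGTCAT, off=7): starts [38, 104, 159] → cuts [45, 111, 166]
  BxoI (TAATCTGG, off=1): starts [21, 29, 58, 68] → cuts [22, 30, 59, 69]

Pooled cuts: [7, 17, 22, 30, 45, 51, 59, 69, 80, 85, 111, 118, 147, 157, 166]

Fragment lengths:
  7→17: 10 bp
  17→22: 5 bp
  22→30: 8 bp
  30→45: 15 bp
  45→51: 6 bp
  51→59: 8 bp
  59→69: 10 bp
  69→80: 11 bp
  80→85: 5 bp
  85→111: 26 bp
  111→118: 7 bp
  118→147: 29 bp
  147→157: 10 bp
  157→166: 9 bp
  166→7 (wrap): 171-166+7 = 12 bp

[5,5,6,7,8,8,9,10,10,10,11,12,15,26,29]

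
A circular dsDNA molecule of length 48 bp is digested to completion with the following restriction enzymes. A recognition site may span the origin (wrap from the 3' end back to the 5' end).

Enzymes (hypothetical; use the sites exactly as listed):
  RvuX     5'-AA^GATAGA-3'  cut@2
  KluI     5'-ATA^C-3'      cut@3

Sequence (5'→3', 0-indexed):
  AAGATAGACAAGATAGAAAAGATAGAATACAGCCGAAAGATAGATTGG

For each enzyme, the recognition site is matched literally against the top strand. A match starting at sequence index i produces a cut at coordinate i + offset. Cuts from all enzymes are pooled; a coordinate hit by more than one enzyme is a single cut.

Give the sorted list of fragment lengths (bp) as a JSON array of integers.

[9,9,9,9,12]

Scan for sites:
  RvuX (AAGATAGA, off=2): starts [0, 9, 18, 36] → cuts [2, 11, 20, 38]
  KluI (ATAC, off=3): starts [26] → cuts [29]

Pooled cuts: [2, 11, 20, 29, 38]

Fragments:
  2→11: 9 bp
  11→20: 9 bp
  20→29: 9 bp
  29→38: 9 bp
  38→2 (wrap): 48-38+2 = 12 bp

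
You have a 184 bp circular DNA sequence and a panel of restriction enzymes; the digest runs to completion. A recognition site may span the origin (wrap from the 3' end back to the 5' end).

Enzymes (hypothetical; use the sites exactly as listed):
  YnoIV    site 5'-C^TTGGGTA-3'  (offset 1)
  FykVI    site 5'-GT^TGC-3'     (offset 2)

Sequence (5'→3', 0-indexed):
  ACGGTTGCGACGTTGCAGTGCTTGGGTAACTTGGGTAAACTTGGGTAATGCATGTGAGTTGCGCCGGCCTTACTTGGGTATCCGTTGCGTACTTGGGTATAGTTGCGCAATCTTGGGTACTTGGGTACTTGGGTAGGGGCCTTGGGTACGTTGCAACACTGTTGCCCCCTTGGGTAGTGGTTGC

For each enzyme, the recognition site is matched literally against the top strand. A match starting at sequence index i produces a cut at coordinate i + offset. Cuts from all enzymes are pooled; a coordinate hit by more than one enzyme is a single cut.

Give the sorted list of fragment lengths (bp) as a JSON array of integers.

[7,7,8,8,8,8,8,9,9,10,10,11,11,12,12,13,14,19]

Site scan:
  YnoIV CTTGGGTA/1: at [20, 29, 39, 72, 91, 111, 119, 127, 140, 168] ⇒ [21, 30, 40, 73, 92, 112, 120, 128, 141, 169]
  FykVI GTTGC/2: at [3, 11, 57, 83, 101, 149, 160, 179] ⇒ [5, 13, 59, 85, 103, 151, 162, 181]

All cut coordinates (distinct, sorted): [5, 13, 21, 30, 40, 59, 73, 85, 92, 103, 112, 120, 128, 141, 151, 162, 169, 181]

Fragment lengths:
  5→13: 8 bp
  13→21: 8 bp
  21→30: 9 bp
  30→40: 10 bp
  40→59: 19 bp
  59→73: 14 bp
  73→85: 12 bp
  85→92: 7 bp
  92→103: 11 bp
  103→112: 9 bp
  112→120: 8 bp
  120→128: 8 bp
  128→141: 13 bp
  141→151: 10 bp
  151→162: 11 bp
  162→169: 7 bp
  169→181: 12 bp
  181→5 (wrap): 184-181+5 = 8 bp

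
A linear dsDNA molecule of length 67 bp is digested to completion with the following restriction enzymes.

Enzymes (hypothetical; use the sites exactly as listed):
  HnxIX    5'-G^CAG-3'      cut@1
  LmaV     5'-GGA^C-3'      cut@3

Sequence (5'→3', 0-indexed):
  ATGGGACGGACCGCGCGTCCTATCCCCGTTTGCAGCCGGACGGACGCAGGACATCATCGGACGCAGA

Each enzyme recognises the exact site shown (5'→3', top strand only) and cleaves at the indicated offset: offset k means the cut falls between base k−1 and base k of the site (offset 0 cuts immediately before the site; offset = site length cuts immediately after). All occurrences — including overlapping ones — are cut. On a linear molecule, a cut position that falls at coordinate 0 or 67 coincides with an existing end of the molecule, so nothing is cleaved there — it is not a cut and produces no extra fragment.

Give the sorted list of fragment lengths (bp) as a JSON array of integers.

Site scan:
  HnxIX GCAG/1: at [31, 45, 62] ⇒ [32, 46, 63]
  LmaV GGAC/3: at [3, 7, 37, 41, 48, 58] ⇒ [6, 10, 40, 44, 51, 61]

Pooled cuts: [6, 10, 32, 40, 44, 46, 51, 61, 63]

Fragment lengths:
  [0,6): 6 bp
  [6,10): 4 bp
  [10,32): 22 bp
  [32,40): 8 bp
  [40,44): 4 bp
  [44,46): 2 bp
  [46,51): 5 bp
  [51,61): 10 bp
  [61,63): 2 bp
  [63,67): 4 bp

[2,2,4,4,4,5,6,8,10,22]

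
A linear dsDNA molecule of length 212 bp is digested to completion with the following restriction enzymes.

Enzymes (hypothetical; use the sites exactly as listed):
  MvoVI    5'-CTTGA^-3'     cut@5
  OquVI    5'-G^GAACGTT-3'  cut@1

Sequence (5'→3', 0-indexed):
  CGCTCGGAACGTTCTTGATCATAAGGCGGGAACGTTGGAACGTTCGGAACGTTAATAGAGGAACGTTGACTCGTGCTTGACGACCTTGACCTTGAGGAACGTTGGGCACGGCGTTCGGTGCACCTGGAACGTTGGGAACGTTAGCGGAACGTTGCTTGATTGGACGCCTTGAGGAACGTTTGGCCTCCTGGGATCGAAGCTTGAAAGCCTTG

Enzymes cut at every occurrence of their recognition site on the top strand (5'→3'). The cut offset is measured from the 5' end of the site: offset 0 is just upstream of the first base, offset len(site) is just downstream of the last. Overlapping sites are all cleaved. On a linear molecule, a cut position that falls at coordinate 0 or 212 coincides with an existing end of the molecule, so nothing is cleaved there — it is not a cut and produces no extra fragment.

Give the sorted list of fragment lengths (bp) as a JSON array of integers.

Per-enzyme occurrences:
  MvoVI CTTGA/5: at [13, 75, 84, 90, 154, 167, 199] ⇒ [18, 80, 89, 95, 159, 172, 204]
  OquVI GGAACGTT/1: at [5, 28, 36, 45, 59, 95, 125, 134, 145, 172] ⇒ [6, 29, 37, 46, 60, 96, 126, 135, 146, 173]

All cut coordinates (distinct, sorted): [6, 18, 29, 37, 46, 60, 80, 89, 95, 96, 126, 135, 146, 159, 172, 173, 204]

Fragment lengths:
  [0,6): 6 bp
  [6,18): 12 bp
  [18,29): 11 bp
  [29,37): 8 bp
  [37,46): 9 bp
  [46,60): 14 bp
  [60,80): 20 bp
  [80,89): 9 bp
  [89,95): 6 bp
  [95,96): 1 bp
  [96,126): 30 bp
  [126,135): 9 bp
  [135,146): 11 bp
  [146,159): 13 bp
  [159,172): 13 bp
  [172,173): 1 bp
  [173,204): 31 bp
  [204,212): 8 bp

[1,1,6,6,8,8,9,9,9,11,11,12,13,13,14,20,30,31]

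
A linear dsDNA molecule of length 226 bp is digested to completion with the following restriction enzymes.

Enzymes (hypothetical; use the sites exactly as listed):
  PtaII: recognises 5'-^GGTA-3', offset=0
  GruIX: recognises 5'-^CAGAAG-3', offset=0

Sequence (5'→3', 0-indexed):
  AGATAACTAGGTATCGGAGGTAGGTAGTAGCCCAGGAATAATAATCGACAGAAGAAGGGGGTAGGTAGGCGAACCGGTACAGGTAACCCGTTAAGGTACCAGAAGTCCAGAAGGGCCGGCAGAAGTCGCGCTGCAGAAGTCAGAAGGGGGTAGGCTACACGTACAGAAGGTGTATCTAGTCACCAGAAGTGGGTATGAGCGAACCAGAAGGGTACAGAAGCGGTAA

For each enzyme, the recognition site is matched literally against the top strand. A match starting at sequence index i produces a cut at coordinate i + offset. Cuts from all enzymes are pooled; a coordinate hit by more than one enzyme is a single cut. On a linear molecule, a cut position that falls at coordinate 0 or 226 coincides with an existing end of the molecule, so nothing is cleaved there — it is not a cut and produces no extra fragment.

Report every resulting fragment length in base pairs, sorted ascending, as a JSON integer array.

Site scan:
  PtaII (GGTA, off=0): starts [9, 18, 22, 59, 63, 75, 81, 94, 148, 191, 210, 221] → cuts [9, 18, 22, 59, 63, 75, 81, 94, 148, 191, 210, 221]
  GruIX (CAGAAG, off=0): starts [48, 99, 107, 119, 133, 140, 163, 183, 204, 214] → cuts [48, 99, 107, 119, 133, 140, 163, 183, 204, 214]

All cut coordinates (distinct, sorted): [9, 18, 22, 48, 59, 63, 75, 81, 94, 99, 107, 119, 133, 140, 148, 163, 183, 191, 204, 210, 214, 221]

Fragment lengths:
  [0,9): 9 bp
  [9,18): 9 bp
  [18,22): 4 bp
  [22,48): 26 bp
  [48,59): 11 bp
  [59,63): 4 bp
  [63,75): 12 bp
  [75,81): 6 bp
  [81,94): 13 bp
  [94,99): 5 bp
  [99,107): 8 bp
  [107,119): 12 bp
  [119,133): 14 bp
  [133,140): 7 bp
  [140,148): 8 bp
  [148,163): 15 bp
  [163,183): 20 bp
  [183,191): 8 bp
  [191,204): 13 bp
  [204,210): 6 bp
  [210,214): 4 bp
  [214,221): 7 bp
  [221,226): 5 bp

[4,4,4,5,5,6,6,7,7,8,8,8,9,9,11,12,12,13,13,14,15,20,26]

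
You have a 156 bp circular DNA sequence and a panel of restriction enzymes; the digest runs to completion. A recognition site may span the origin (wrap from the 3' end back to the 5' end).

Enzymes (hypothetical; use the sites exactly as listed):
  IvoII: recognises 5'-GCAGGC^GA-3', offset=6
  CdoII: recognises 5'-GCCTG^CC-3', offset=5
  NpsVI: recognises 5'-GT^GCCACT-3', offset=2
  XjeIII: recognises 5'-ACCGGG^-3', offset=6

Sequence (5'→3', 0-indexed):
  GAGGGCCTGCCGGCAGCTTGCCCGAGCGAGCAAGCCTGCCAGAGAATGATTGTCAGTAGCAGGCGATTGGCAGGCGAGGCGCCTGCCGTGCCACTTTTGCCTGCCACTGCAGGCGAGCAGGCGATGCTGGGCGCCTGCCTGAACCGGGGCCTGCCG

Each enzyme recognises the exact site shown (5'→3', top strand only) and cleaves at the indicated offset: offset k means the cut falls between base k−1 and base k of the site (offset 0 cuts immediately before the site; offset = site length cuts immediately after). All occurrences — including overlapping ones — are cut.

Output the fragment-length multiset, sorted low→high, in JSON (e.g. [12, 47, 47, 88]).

Site scan:
  IvoII GCAGGCGA/6: at [58, 69, 108, 116] ⇒ [64, 75, 114, 122]
  CdoII GCCTGCC/5: at [4, 33, 80, 98, 132, 148] ⇒ [9, 38, 85, 103, 137, 153]
  NpsVI GTGCCACT/2: at [87] ⇒ [89]
  XjeIII ACCGGG/6: at [142] ⇒ [148]

All cut coordinates (distinct, sorted): [9, 38, 64, 75, 85, 89, 103, 114, 122, 137, 148, 153]

Fragments:
  9→38: 29 bp
  38→64: 26 bp
  64→75: 11 bp
  75→85: 10 bp
  85→89: 4 bp
  89→103: 14 bp
  103→114: 11 bp
  114→122: 8 bp
  122→137: 15 bp
  137→148: 11 bp
  148→153: 5 bp
  153→9 (wrap): 156-153+9 = 12 bp

[4,5,8,10,11,11,11,12,14,15,26,29]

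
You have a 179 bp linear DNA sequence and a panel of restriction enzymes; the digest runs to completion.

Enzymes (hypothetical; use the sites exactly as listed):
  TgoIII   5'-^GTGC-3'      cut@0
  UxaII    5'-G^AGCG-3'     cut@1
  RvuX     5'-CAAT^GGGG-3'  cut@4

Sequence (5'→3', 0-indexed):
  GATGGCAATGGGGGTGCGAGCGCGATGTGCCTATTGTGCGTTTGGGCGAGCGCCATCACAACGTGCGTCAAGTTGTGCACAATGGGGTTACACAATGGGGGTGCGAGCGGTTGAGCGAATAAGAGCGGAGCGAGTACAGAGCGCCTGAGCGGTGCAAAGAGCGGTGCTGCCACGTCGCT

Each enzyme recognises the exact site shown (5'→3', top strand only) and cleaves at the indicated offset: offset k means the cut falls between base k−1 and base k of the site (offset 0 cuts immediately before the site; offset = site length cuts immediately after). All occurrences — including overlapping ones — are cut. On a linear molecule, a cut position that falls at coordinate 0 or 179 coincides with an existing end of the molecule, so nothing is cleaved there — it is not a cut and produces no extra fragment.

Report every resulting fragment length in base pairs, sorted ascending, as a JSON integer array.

[4,4,4,4,5,5,5,8,8,8,8,9,9,9,10,11,12,13,13,14,16]

Per-enzyme occurrences:
  TgoIII GTGC/0: at [13, 26, 35, 62, 74, 100, 151, 163] ⇒ [13, 26, 35, 62, 74, 100, 151, 163]
  UxaII GAGCG/1: at [17, 47, 104, 112, 122, 127, 138, 146, 158] ⇒ [18, 48, 105, 113, 123, 128, 139, 147, 159]
  RvuX CAATGGGG/4: at [5, 79, 92] ⇒ [9, 83, 96]

Pooled cuts: [9, 13, 18, 26, 35, 48, 62, 74, 83, 96, 100, 105, 113, 123, 128, 139, 147, 151, 159, 163]

Fragments:
  [0,9): 9 bp
  [9,13): 4 bp
  [13,18): 5 bp
  [18,26): 8 bp
  [26,35): 9 bp
  [35,48): 13 bp
  [48,62): 14 bp
  [62,74): 12 bp
  [74,83): 9 bp
  [83,96): 13 bp
  [96,100): 4 bp
  [100,105): 5 bp
  [105,113): 8 bp
  [113,123): 10 bp
  [123,128): 5 bp
  [128,139): 11 bp
  [139,147): 8 bp
  [147,151): 4 bp
  [151,159): 8 bp
  [159,163): 4 bp
  [163,179): 16 bp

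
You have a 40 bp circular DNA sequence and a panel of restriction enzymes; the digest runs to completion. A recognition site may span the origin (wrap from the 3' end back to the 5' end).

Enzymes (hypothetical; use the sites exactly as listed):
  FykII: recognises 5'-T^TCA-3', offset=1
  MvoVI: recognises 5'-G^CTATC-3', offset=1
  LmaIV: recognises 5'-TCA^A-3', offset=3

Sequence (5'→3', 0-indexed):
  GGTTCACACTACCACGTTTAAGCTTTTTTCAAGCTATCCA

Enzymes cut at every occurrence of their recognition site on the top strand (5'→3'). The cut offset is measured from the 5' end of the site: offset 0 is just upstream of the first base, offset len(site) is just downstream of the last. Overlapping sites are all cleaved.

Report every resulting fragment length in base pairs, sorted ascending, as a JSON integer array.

Scan for sites:
  FykII (TTCA, off=1): starts [2, 27] → cuts [3, 28]
  MvoVI (GCTATC, off=1): starts [32] → cuts [33]
  LmaIV (TCAA, off=3): starts [28] → cuts [31]

Pooled cuts: [3, 28, 31, 33]

Fragments:
  3→28: 25 bp
  28→31: 3 bp
  31→33: 2 bp
  33→3 (wrap): 40-33+3 = 10 bp

[2,3,10,25]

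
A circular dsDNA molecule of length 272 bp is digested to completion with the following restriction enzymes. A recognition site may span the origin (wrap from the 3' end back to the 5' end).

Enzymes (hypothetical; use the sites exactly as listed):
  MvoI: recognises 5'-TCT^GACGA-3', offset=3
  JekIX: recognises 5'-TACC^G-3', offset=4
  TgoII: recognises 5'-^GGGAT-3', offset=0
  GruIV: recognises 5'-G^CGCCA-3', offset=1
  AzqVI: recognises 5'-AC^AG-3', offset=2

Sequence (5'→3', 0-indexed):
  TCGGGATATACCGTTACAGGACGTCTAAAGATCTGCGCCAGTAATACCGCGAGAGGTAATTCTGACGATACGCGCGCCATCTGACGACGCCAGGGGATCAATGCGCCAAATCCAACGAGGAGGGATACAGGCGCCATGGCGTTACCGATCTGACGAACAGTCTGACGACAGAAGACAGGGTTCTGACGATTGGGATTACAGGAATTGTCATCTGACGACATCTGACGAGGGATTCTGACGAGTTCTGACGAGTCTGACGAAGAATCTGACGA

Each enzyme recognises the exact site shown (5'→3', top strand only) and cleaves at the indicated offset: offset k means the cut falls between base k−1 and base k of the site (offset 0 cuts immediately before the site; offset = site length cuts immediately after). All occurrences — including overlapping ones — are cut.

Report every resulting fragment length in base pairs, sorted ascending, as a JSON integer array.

Per-enzyme occurrences:
  MvoI TCTGACGA/3: at [60, 79, 148, 160, 181, 210, 220, 233, 243, 252, 264] ⇒ [63, 82, 151, 163, 184, 213, 223, 236, 246, 255, 267]
  JekIX TACCG/4: at [8, 44, 142] ⇒ [12, 48, 146]
  TgoII GGGAT/0: at [2, 93, 121, 191, 228] ⇒ [2, 93, 121, 191, 228]
  GruIV GCGCCA/1: at [34, 73, 102, 130] ⇒ [35, 74, 103, 131]
  AzqVI ACAG/2: at [15, 126, 156, 167, 174, 197] ⇒ [17, 128, 158, 169, 176, 199]

Pooled cuts: [2, 12, 17, 35, 48, 63, 74, 82, 93, 103, 121, 128, 131, 146, 151, 158, 163, 169, 176, 184, 191, 199, 213, 223, 228, 236, 246, 255, 267]

Fragments:
  2→12: 10 bp
  12→17: 5 bp
  17→35: 18 bp
  35→48: 13 bp
  48→63: 15 bp
  63→74: 11 bp
  74→82: 8 bp
  82→93: 11 bp
  93→103: 10 bp
  103→121: 18 bp
  121→128: 7 bp
  128→131: 3 bp
  131→146: 15 bp
  146→151: 5 bp
  151→158: 7 bp
  158→163: 5 bp
  163→169: 6 bp
  169→176: 7 bp
  176→184: 8 bp
  184→191: 7 bp
  191→199: 8 bp
  199→213: 14 bp
  213→223: 10 bp
  223→228: 5 bp
  228→236: 8 bp
  236→246: 10 bp
  246→255: 9 bp
  255→267: 12 bp
  267→2 (wrap): 272-267+2 = 7 bp

[3,5,5,5,5,6,7,7,7,7,7,8,8,8,8,9,10,10,10,10,11,11,12,13,14,15,15,18,18]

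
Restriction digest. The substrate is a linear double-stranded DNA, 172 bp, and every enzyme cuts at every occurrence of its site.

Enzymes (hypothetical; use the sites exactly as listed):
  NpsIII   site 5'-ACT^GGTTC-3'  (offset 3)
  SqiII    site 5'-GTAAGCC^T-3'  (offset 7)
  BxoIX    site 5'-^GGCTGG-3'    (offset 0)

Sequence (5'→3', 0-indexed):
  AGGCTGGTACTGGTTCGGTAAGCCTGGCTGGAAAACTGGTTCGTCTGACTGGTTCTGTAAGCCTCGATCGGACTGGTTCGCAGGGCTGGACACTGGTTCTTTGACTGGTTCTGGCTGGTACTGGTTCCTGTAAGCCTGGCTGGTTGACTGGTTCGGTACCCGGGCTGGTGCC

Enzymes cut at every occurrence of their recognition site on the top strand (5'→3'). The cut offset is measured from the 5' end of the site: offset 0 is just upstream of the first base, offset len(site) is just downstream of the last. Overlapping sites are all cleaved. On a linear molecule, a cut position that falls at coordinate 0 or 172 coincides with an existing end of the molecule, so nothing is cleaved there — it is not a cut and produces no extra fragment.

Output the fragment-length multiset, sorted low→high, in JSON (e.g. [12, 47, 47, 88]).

[1,1,1,6,9,10,10,10,11,11,12,12,12,13,13,13,13,14]

Scan for sites:
  NpsIII (ACTGGTTC, off=3): starts [8, 34, 47, 71, 91, 103, 119, 146] → cuts [11, 37, 50, 74, 94, 106, 122, 149]
  SqiII (GTAAGCCT, off=7): starts [17, 56, 129] → cuts [24, 63, 136]
  BxoIX (GGCTGG, off=0): starts [1, 25, 83, 112, 137, 162] → cuts [1, 25, 83, 112, 137, 162]

All cut coordinates (distinct, sorted): [1, 11, 24, 25, 37, 50, 63, 74, 83, 94, 106, 112, 122, 136, 137, 149, 162]

Fragments:
  [0,1): 1 bp
  [1,11): 10 bp
  [11,24): 13 bp
  [24,25): 1 bp
  [25,37): 12 bp
  [37,50): 13 bp
  [50,63): 13 bp
  [63,74): 11 bp
  [74,83): 9 bp
  [83,94): 11 bp
  [94,106): 12 bp
  [106,112): 6 bp
  [112,122): 10 bp
  [122,136): 14 bp
  [136,137): 1 bp
  [137,149): 12 bp
  [149,162): 13 bp
  [162,172): 10 bp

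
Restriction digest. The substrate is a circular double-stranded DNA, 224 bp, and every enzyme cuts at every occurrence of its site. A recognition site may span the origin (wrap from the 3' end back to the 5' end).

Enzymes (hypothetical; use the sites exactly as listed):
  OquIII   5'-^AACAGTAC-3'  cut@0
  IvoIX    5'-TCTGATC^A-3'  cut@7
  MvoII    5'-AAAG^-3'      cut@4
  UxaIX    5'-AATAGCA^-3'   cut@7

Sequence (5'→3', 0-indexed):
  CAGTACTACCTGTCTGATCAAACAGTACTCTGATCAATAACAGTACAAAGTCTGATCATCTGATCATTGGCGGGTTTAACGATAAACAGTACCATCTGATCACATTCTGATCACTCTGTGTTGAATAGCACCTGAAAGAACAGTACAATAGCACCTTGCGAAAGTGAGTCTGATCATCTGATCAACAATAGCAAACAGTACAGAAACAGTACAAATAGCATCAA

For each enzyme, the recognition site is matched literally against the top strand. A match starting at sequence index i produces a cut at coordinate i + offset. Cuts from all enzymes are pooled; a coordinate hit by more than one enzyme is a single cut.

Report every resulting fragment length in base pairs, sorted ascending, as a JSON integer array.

Scan for sites:
  OquIII AACAGTAC/0: at [20, 38, 84, 138, 193, 204, 222] ⇒ [20, 38, 84, 138, 193, 204, 222]
  IvoIX TCTGATCA/7: at [12, 28, 50, 58, 94, 105, 168, 176] ⇒ [19, 35, 57, 65, 101, 112, 175, 183]
  MvoII AAAG/4: at [46, 134, 160] ⇒ [50, 138, 164]
  UxaIX AATAGCA/7: at [123, 146, 186, 213] ⇒ [130, 153, 193, 220]

Pooled cuts: [19, 20, 35, 38, 50, 57, 65, 84, 101, 112, 130, 138, 153, 164, 175, 183, 193, 204, 220, 222]

Fragments:
  19→20: 1 bp
  20→35: 15 bp
  35→38: 3 bp
  38→50: 12 bp
  50→57: 7 bp
  57→65: 8 bp
  65→84: 19 bp
  84→101: 17 bp
  101→112: 11 bp
  112→130: 18 bp
  130→138: 8 bp
  138→153: 15 bp
  153→164: 11 bp
  164→175: 11 bp
  175→183: 8 bp
  183→193: 10 bp
  193→204: 11 bp
  204→220: 16 bp
  220→222: 2 bp
  222→19 (wrap): 224-222+19 = 21 bp

[1,2,3,7,8,8,8,10,11,11,11,11,12,15,15,16,17,18,19,21]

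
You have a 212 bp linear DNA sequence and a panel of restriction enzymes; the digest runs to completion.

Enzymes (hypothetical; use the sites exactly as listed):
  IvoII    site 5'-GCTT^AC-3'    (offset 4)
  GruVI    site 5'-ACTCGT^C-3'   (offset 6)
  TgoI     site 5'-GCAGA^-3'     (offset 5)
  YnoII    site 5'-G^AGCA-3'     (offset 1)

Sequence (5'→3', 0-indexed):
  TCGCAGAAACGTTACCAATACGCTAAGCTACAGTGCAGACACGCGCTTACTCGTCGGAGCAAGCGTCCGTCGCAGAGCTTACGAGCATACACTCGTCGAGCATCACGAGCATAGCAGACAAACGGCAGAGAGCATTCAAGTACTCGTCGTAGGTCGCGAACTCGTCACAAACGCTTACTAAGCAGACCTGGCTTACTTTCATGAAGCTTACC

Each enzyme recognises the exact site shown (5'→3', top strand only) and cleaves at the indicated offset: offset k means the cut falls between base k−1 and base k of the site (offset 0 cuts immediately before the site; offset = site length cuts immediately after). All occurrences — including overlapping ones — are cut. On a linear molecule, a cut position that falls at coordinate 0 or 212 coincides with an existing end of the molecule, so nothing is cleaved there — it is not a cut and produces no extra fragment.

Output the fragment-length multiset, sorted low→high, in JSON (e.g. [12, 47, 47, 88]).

[1,2,3,3,3,4,6,7,8,9,9,10,11,11,11,13,15,17,18,19,32]

Site scan:
  IvoII GCTTAC/4: at [44, 76, 172, 190, 205] ⇒ [48, 80, 176, 194, 209]
  GruVI ACTCGTC/6: at [48, 90, 141, 159] ⇒ [54, 96, 147, 165]
  TgoI GCAGA/5: at [2, 34, 71, 113, 124, 181] ⇒ [7, 39, 76, 118, 129, 186]
  YnoII GAGCA/1: at [56, 82, 97, 106, 129] ⇒ [57, 83, 98, 107, 130]

Pooled cuts: [7, 39, 48, 54, 57, 76, 80, 83, 96, 98, 107, 118, 129, 130, 147, 165, 176, 186, 194, 209]

Fragment lengths:
  [0,7): 7 bp
  [7,39): 32 bp
  [39,48): 9 bp
  [48,54): 6 bp
  [54,57): 3 bp
  [57,76): 19 bp
  [76,80): 4 bp
  [80,83): 3 bp
  [83,96): 13 bp
  [96,98): 2 bp
  [98,107): 9 bp
  [107,118): 11 bp
  [118,129): 11 bp
  [129,130): 1 bp
  [130,147): 17 bp
  [147,165): 18 bp
  [165,176): 11 bp
  [176,186): 10 bp
  [186,194): 8 bp
  [194,209): 15 bp
  [209,212): 3 bp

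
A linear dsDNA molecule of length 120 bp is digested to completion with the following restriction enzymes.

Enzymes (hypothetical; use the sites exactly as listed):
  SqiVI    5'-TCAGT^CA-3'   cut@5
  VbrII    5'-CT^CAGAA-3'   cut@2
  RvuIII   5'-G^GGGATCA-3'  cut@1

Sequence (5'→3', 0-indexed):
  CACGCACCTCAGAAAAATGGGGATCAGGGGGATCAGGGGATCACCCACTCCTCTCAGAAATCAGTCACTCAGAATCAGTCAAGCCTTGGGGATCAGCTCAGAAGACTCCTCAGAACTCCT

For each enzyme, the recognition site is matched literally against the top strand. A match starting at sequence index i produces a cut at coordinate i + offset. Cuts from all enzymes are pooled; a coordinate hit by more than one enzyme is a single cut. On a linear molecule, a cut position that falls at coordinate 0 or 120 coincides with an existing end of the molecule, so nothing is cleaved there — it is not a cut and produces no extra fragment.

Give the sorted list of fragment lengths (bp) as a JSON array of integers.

[4,8,9,9,9,10,10,10,10,11,12,18]

Per-enzyme occurrences:
  SqiVI (TCAGTCA, off=5): starts [60, 74] → cuts [65, 79]
  VbrII (CTCAGAA, off=2): starts [7, 52, 67, 96, 108] → cuts [9, 54, 69, 98, 110]
  RvuIII (GGGGATCA, off=1): starts [18, 27, 35, 87] → cuts [19, 28, 36, 88]

All cut coordinates (distinct, sorted): [9, 19, 28, 36, 54, 65, 69, 79, 88, 98, 110]

Fragment lengths:
  [0,9): 9 bp
  [9,19): 10 bp
  [19,28): 9 bp
  [28,36): 8 bp
  [36,54): 18 bp
  [54,65): 11 bp
  [65,69): 4 bp
  [69,79): 10 bp
  [79,88): 9 bp
  [88,98): 10 bp
  [98,110): 12 bp
  [110,120): 10 bp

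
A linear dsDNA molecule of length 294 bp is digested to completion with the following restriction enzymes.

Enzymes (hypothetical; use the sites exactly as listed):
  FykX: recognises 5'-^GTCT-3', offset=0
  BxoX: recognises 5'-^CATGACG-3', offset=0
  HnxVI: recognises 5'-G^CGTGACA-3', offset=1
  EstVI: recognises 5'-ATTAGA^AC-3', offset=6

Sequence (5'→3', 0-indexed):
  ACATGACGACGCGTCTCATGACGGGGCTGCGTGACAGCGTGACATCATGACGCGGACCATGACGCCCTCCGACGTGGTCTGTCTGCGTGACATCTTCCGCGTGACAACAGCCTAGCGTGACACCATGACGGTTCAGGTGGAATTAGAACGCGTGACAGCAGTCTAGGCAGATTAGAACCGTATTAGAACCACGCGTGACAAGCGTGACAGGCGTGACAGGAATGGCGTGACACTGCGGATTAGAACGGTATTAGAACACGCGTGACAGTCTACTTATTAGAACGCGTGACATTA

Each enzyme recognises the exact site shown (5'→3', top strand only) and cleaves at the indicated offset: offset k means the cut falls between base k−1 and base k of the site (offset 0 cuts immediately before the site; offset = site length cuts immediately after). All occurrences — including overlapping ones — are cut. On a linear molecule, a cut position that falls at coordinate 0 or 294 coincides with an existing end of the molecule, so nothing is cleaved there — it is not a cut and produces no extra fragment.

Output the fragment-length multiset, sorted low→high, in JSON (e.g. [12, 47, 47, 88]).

[1,3,3,4,4,5,5,6,7,8,8,8,9,9,10,10,11,11,11,12,13,14,14,14,16,16,19,19,24]

Scan for sites:
  FykX GTCT/0: at [12, 76, 80, 160, 267] ⇒ [12, 76, 80, 160, 267]
  BxoX CATGACG/0: at [1, 16, 45, 57, 123] ⇒ [1, 16, 45, 57, 123]
  HnxVI GCGTGACA/1: at [28, 36, 84, 98, 114, 149, 192, 201, 210, 224, 259, 283] ⇒ [29, 37, 85, 99, 115, 150, 193, 202, 211, 225, 260, 284]
  EstVI ATTAGAAC/6: at [141, 170, 181, 238, 249, 275] ⇒ [147, 176, 187, 244, 255, 281]

All cut coordinates (distinct, sorted): [1, 12, 16, 29, 37, 45, 57, 76, 80, 85, 99, 115, 123, 147, 150, 160, 176, 187, 193, 202, 211, 225, 244, 255, 260, 267, 281, 284]

Fragment lengths:
  [0,1): 1 bp
  [1,12): 11 bp
  [12,16): 4 bp
  [16,29): 13 bp
  [29,37): 8 bp
  [37,45): 8 bp
  [45,57): 12 bp
  [57,76): 19 bp
  [76,80): 4 bp
  [80,85): 5 bp
  [85,99): 14 bp
  [99,115): 16 bp
  [115,123): 8 bp
  [123,147): 24 bp
  [147,150): 3 bp
  [150,160): 10 bp
  [160,176): 16 bp
  [176,187): 11 bp
  [187,193): 6 bp
  [193,202): 9 bp
  [202,211): 9 bp
  [211,225): 14 bp
  [225,244): 19 bp
  [244,255): 11 bp
  [255,260): 5 bp
  [260,267): 7 bp
  [267,281): 14 bp
  [281,284): 3 bp
  [284,294): 10 bp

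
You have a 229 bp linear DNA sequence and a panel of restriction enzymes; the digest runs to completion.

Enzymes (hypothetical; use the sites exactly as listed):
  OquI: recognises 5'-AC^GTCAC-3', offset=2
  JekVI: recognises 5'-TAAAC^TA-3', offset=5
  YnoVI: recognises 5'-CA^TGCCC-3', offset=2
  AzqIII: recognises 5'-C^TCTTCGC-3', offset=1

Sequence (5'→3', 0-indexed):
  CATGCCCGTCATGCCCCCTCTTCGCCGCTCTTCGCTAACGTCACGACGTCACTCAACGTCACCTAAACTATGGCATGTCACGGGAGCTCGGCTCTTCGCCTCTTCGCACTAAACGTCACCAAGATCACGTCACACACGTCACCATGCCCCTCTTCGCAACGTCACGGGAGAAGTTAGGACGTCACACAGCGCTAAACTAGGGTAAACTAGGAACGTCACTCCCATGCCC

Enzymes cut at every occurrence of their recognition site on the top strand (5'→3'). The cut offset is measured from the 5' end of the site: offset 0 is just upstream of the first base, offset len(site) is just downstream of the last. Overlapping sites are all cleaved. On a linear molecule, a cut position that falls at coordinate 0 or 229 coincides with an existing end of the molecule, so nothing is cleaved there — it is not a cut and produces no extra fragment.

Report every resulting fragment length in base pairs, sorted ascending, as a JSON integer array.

Scan for sites:
  OquI (ACGTCAC, off=2): starts [37, 45, 55, 112, 126, 135, 158, 178, 212] → cuts [39, 47, 57, 114, 128, 137, 160, 180, 214]
  JekVI (TAAACTA, off=5): starts [63, 192, 202] → cuts [68, 197, 207]
  YnoVI (CATGCCC, off=2): starts [0, 9, 142, 222] → cuts [2, 11, 144, 224]
  AzqIII (CTCTTCGC, off=1): starts [17, 27, 91, 99, 149] → cuts [18, 28, 92, 100, 150]

All cut coordinates (distinct, sorted): [2, 11, 18, 28, 39, 47, 57, 68, 92, 100, 114, 128, 137, 144, 150, 160, 180, 197, 207, 214, 224]

Fragment lengths:
  [0,2): 2 bp
  [2,11): 9 bp
  [11,18): 7 bp
  [18,28): 10 bp
  [28,39): 11 bp
  [39,47): 8 bp
  [47,57): 10 bp
  [57,68): 11 bp
  [68,92): 24 bp
  [92,100): 8 bp
  [100,114): 14 bp
  [114,128): 14 bp
  [128,137): 9 bp
  [137,144): 7 bp
  [144,150): 6 bp
  [150,160): 10 bp
  [160,180): 20 bp
  [180,197): 17 bp
  [197,207): 10 bp
  [207,214): 7 bp
  [214,224): 10 bp
  [224,229): 5 bp

[2,5,6,7,7,7,8,8,9,9,10,10,10,10,10,11,11,14,14,17,20,24]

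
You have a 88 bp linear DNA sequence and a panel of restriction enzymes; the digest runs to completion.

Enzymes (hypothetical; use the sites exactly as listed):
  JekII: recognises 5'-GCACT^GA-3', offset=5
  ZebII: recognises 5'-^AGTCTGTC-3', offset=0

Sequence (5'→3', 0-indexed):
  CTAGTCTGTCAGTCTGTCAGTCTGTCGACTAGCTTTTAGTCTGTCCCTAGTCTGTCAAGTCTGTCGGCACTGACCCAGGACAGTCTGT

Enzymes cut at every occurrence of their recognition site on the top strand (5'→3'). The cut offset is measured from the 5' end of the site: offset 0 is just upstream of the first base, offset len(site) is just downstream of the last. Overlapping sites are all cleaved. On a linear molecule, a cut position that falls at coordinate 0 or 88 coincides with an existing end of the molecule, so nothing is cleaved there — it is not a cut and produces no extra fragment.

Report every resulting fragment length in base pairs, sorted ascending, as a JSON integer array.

Scan for sites:
  JekII (GCACTGA, off=5): starts [66] → cuts [71]
  ZebII (AGTCTGTC, off=0): starts [2, 10, 18, 37, 48, 57] → cuts [2, 10, 18, 37, 48, 57]

All cut coordinates (distinct, sorted): [2, 10, 18, 37, 48, 57, 71]

Fragments:
  [0,2): 2 bp
  [2,10): 8 bp
  [10,18): 8 bp
  [18,37): 19 bp
  [37,48): 11 bp
  [48,57): 9 bp
  [57,71): 14 bp
  [71,88): 17 bp

[2,8,8,9,11,14,17,19]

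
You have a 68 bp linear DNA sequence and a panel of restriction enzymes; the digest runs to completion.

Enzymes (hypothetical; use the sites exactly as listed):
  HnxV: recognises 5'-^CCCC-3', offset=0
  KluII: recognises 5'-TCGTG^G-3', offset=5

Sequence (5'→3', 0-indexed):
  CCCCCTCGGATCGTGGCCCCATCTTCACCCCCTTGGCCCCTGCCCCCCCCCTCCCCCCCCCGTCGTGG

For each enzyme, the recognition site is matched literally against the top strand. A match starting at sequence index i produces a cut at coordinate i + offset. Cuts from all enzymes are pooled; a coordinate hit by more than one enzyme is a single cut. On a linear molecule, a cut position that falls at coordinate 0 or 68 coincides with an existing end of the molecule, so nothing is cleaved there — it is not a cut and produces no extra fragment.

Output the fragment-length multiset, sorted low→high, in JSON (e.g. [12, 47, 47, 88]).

Scan for sites:
  HnxV (CCCC, off=0): starts [0, 1, 16, 27, 28, 36, 42, 43, 44, 45, 46, 47, 52, 53, 54, 55, 56, 57] → cuts [1, 16, 27, 28, 36, 42, 43, 44, 45, 46, 47, 52, 53, 54, 55, 56, 57] (position 0 is a terminus of the linear molecule — no cut)
  KluII (TCGTGG, off=5): starts [10, 62] → cuts [15, 67]

Pooled cuts: [1, 15, 16, 27, 28, 36, 42, 43, 44, 45, 46, 47, 52, 53, 54, 55, 56, 57, 67]

Fragment lengths:
  [0,1): 1 bp
  [1,15): 14 bp
  [15,16): 1 bp
  [16,27): 11 bp
  [27,28): 1 bp
  [28,36): 8 bp
  [36,42): 6 bp
  [42,43): 1 bp
  [43,44): 1 bp
  [44,45): 1 bp
  [45,46): 1 bp
  [46,47): 1 bp
  [47,52): 5 bp
  [52,53): 1 bp
  [53,54): 1 bp
  [54,55): 1 bp
  [55,56): 1 bp
  [56,57): 1 bp
  [57,67): 10 bp
  [67,68): 1 bp

[1,1,1,1,1,1,1,1,1,1,1,1,1,1,5,6,8,10,11,14]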